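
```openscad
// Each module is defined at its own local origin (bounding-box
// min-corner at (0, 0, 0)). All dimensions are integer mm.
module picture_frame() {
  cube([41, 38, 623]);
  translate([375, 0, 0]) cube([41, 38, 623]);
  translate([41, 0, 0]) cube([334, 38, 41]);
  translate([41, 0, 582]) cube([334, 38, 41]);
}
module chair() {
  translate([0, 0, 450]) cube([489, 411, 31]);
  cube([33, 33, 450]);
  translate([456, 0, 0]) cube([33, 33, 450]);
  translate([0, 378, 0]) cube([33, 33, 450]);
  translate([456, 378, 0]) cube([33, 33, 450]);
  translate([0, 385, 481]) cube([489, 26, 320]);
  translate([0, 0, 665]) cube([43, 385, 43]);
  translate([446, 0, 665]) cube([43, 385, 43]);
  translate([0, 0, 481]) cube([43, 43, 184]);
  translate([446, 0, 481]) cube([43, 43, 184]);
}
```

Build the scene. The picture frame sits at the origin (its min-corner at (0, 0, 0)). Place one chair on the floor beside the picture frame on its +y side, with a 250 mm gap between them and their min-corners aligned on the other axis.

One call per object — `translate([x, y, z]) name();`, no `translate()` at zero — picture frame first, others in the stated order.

picture_frame();
translate([0, 288, 0]) chair();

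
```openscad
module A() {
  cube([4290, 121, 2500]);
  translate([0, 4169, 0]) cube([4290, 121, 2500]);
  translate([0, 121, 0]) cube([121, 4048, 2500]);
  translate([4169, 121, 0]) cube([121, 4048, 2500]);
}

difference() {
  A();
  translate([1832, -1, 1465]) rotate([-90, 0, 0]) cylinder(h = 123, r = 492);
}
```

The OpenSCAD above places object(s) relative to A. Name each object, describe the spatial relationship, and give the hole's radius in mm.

A is a house frame. The house frame has a circular hole through its front wall. The hole's radius is 492 mm.

The subtracted cylinder has r = 492 mm.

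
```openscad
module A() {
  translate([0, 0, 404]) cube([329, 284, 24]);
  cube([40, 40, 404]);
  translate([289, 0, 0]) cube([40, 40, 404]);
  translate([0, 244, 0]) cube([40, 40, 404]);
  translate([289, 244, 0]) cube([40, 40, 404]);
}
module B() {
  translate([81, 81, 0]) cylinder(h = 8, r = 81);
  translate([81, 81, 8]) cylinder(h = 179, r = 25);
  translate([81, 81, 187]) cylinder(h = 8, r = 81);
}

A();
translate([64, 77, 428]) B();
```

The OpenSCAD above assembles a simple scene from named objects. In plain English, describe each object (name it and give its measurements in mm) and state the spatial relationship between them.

A is a four-legged stool. The seat is a 329×284×24 mm slab whose top surface is at z = 428 mm; four square legs, each 40×40 mm in cross-section, run from the floor (z = 0) to the underside of the seat, each flush with a corner of the seat.

B is a spool: two coaxial disc flanges of radius 81 mm and thickness 8 mm, joined by a core cylinder of radius 25 mm and height 179 mm. The lower flange rests on z = 0 and the three cylinders share a vertical axis.

The spool is on top of the stool.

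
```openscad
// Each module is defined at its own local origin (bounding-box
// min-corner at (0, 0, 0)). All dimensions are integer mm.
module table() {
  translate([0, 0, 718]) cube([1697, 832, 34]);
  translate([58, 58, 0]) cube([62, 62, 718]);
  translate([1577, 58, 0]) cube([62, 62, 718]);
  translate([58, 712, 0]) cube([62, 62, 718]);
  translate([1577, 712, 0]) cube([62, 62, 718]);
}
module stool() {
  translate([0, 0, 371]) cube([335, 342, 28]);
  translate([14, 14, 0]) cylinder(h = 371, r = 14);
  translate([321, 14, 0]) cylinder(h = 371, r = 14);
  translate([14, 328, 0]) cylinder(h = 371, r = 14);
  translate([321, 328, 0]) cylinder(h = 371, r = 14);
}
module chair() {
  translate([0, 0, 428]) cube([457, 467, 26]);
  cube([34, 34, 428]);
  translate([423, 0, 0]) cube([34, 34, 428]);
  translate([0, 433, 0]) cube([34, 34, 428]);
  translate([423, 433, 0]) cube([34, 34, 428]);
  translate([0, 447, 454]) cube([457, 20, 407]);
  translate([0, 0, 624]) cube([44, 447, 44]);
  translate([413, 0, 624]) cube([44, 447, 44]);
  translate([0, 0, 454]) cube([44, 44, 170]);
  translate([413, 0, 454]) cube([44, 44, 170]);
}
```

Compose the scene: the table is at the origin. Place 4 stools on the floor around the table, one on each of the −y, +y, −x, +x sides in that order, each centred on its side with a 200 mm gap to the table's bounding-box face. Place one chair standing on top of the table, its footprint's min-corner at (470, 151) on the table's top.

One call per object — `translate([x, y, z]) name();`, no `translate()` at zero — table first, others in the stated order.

table();
translate([681, -542, 0]) stool();
translate([681, 1032, 0]) stool();
translate([-535, 245, 0]) stool();
translate([1897, 245, 0]) stool();
translate([470, 151, 752]) chair();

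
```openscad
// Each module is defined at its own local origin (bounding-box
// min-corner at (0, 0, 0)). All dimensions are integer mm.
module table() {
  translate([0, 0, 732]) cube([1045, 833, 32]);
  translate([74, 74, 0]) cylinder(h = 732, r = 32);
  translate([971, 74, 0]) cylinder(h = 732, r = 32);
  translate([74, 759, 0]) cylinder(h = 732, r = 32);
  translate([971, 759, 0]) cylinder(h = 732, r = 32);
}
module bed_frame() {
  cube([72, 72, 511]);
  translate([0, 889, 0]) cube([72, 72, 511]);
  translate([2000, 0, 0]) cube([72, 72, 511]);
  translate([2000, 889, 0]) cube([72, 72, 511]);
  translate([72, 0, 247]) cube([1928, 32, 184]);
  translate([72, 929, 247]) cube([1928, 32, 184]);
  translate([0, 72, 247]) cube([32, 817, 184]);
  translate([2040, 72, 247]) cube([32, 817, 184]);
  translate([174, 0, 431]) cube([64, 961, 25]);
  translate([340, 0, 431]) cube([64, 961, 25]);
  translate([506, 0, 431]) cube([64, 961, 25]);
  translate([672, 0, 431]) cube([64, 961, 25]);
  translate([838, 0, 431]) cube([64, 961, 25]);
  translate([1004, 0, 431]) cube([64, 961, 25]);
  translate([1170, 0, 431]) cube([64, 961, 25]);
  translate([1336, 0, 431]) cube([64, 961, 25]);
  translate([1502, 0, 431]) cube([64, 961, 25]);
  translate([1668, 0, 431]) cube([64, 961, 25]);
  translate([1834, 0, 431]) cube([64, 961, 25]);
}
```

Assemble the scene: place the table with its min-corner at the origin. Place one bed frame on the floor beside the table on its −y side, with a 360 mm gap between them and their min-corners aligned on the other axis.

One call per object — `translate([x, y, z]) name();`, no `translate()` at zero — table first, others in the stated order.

table();
translate([0, -1321, 0]) bed_frame();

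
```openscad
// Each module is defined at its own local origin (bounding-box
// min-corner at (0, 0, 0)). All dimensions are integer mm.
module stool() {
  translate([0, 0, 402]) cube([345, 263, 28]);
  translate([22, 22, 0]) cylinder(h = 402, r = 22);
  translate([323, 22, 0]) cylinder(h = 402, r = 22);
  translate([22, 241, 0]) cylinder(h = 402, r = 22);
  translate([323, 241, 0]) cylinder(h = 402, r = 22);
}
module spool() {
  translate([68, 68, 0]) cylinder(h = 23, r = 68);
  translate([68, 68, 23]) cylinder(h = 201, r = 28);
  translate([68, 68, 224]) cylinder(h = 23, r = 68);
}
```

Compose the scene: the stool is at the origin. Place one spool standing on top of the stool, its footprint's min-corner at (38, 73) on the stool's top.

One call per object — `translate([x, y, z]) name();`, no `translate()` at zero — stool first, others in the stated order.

stool();
translate([38, 73, 430]) spool();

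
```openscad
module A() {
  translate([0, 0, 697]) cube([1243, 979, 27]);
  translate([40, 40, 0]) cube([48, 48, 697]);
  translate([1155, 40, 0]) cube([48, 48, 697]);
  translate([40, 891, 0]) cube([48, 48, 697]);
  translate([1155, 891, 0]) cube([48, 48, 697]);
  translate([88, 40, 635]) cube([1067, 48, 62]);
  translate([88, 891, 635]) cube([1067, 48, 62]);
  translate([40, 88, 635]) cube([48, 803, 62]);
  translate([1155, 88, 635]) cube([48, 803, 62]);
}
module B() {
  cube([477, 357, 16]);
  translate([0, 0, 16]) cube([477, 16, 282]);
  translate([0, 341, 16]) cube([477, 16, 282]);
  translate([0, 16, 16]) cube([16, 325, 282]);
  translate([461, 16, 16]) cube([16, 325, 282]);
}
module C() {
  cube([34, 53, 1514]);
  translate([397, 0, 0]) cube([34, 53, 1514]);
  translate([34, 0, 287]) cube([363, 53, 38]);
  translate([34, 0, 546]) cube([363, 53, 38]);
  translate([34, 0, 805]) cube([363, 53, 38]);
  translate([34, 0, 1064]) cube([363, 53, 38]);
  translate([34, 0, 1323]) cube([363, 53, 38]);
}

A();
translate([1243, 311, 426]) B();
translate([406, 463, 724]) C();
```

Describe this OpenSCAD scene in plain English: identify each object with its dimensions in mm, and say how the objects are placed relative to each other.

A is a table with a 1243×979 mm rectangular top, 27 mm thick, top surface at z = 724 mm, supported by four 48×48 mm square legs, each inset 40 mm from the nearest pair of top edges, running from the floor. Four apron rails, 48 mm thick and 62 mm tall, run between adjacent legs with their top edges flush with the underside of the top and their outer faces flush with the legs' outer faces.

B is an open-topped rectangular box: outside dimensions 477×357×298 mm, with a uniform wall and base thickness of 16 mm. The base is a full 477×357 slab on the floor; four walls sit on top of the base. The front and back walls (the −y and +y sides) span the full width; the two side walls fit between them.

C is a wooden ladder with two side rails of 34×53 mm section and 1514 mm height, set 431 mm apart overall. Between them run 5 rectangular rungs (53 mm deep, 38 mm thick), front faces flush with the rails' −y face. The bottom of the first rung is 287 mm above the floor and each subsequent rung is 259 mm higher than the one below.

The open box is beside the table with their tops flush at z = 724. The ladder is on top of the table, centred.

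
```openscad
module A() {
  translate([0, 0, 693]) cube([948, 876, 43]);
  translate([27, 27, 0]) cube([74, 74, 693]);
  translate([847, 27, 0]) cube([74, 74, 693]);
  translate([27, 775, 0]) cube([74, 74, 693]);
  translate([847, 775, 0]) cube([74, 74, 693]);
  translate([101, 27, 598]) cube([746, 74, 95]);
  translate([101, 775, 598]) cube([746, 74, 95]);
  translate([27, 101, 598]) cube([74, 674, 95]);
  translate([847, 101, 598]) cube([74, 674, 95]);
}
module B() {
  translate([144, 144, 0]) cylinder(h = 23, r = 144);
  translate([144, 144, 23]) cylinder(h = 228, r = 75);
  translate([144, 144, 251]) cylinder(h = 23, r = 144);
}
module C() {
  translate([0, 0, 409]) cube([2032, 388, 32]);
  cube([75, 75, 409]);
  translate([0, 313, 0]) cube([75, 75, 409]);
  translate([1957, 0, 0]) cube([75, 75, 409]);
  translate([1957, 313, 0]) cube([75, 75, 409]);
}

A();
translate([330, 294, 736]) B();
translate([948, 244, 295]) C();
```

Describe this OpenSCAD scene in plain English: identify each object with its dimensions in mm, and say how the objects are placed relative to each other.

A is a table with a 948×876 mm rectangular top, 43 mm thick, top surface at z = 736 mm, supported by four 74×74 mm square legs, each inset 27 mm from the nearest pair of top edges, running from the floor. Four apron rails, 74 mm thick and 95 mm tall, run between adjacent legs with their top edges flush with the underside of the top and their outer faces flush with the legs' outer faces.

B is a spool: two coaxial disc flanges of radius 144 mm and thickness 23 mm, joined by a core cylinder of radius 75 mm and height 228 mm. The lower flange rests on z = 0 and the three cylinders share a vertical axis.

C is a bench: a 2032×388 mm seat slab, 32 mm thick, top at z = 441 mm, on four 75×75 mm square legs flush with the seat corners and standing on z = 0.

The spool is on top of the table, centred. The bench is beside the table with their tops flush at z = 736.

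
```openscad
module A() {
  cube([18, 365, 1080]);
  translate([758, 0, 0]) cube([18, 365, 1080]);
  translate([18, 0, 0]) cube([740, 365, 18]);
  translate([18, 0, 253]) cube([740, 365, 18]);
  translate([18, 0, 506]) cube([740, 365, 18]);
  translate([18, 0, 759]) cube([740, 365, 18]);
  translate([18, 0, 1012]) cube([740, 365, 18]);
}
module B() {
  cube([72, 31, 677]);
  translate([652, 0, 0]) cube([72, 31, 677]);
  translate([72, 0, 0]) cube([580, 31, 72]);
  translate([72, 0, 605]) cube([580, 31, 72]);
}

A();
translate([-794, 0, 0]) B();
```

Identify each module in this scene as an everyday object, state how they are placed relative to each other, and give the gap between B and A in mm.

A is a bookshelf. B is a picture frame. The picture frame is on the floor beside the bookshelf on its −x side. The gap between the picture frame and the bookshelf is 70 mm.

The picture frame's nearest face is 70 mm from the bookshelf's −x face.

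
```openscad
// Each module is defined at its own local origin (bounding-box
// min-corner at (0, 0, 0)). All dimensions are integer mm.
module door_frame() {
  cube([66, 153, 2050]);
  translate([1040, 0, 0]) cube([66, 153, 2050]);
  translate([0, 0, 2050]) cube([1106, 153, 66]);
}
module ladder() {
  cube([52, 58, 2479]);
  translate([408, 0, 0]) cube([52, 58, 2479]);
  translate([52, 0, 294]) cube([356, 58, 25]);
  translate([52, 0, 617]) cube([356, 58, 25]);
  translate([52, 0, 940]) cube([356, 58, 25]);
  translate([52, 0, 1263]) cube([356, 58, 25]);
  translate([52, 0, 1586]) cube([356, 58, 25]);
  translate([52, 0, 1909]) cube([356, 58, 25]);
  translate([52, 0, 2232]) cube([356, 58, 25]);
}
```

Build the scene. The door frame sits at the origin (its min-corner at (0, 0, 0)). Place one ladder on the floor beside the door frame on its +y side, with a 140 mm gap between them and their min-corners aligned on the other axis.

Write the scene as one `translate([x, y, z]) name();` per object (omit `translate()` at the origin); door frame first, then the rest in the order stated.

door_frame();
translate([0, 293, 0]) ladder();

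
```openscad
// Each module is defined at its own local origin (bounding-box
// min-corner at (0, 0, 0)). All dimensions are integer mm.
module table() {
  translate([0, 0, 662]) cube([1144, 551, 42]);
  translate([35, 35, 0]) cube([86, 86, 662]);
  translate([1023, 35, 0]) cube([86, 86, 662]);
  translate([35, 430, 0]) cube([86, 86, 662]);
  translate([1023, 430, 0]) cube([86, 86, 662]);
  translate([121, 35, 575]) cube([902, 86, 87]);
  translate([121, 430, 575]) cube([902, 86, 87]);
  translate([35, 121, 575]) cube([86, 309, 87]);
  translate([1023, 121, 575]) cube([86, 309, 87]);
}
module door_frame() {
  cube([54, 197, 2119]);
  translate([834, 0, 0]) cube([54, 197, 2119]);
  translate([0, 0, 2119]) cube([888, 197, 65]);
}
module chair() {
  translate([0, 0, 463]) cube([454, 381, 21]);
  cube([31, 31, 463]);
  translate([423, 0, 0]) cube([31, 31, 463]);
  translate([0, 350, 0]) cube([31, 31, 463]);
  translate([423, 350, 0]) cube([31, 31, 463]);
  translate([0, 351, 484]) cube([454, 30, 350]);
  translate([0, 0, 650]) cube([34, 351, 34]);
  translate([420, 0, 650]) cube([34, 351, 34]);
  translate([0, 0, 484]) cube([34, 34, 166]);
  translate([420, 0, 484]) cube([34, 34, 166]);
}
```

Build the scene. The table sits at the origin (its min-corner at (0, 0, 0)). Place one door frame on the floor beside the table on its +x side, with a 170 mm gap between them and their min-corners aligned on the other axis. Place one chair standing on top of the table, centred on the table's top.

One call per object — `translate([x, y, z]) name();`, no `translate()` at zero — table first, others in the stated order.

table();
translate([1314, 0, 0]) door_frame();
translate([345, 85, 704]) chair();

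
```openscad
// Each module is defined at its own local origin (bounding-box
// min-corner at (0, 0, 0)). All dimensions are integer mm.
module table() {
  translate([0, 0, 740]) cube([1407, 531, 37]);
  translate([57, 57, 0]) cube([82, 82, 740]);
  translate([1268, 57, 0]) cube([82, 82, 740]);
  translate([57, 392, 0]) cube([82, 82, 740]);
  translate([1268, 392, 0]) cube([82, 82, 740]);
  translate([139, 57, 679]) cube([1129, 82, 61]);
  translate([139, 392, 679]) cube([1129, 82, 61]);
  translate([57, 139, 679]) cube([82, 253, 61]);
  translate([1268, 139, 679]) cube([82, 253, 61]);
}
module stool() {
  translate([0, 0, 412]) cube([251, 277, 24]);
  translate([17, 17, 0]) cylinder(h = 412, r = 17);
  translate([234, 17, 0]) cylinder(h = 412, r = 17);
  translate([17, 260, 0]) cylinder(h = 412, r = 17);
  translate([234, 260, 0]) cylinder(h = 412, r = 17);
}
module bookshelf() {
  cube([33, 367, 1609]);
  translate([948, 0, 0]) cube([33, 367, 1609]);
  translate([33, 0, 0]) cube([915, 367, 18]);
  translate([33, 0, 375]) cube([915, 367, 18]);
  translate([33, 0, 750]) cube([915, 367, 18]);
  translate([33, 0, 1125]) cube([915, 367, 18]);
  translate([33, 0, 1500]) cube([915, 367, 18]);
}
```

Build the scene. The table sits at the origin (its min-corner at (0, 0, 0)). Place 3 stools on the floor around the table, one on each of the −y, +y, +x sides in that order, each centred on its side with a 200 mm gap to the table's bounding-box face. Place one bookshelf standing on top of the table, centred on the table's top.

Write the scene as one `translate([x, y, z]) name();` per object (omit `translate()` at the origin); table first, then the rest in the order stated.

table();
translate([578, -477, 0]) stool();
translate([578, 731, 0]) stool();
translate([1607, 127, 0]) stool();
translate([213, 82, 777]) bookshelf();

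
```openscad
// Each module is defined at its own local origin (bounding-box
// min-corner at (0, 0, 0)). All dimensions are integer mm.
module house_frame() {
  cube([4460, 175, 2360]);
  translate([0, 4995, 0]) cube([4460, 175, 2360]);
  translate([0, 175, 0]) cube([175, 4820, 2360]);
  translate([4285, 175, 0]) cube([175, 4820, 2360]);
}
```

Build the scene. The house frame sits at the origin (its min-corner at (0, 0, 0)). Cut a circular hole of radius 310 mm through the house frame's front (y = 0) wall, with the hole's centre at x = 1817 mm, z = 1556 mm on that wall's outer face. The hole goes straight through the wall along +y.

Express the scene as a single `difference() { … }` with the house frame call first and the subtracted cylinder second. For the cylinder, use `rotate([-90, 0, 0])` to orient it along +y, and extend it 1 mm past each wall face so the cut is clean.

difference() {
  house_frame();
  translate([1817, -1, 1556]) rotate([-90, 0, 0]) cylinder(h = 177, r = 310);
}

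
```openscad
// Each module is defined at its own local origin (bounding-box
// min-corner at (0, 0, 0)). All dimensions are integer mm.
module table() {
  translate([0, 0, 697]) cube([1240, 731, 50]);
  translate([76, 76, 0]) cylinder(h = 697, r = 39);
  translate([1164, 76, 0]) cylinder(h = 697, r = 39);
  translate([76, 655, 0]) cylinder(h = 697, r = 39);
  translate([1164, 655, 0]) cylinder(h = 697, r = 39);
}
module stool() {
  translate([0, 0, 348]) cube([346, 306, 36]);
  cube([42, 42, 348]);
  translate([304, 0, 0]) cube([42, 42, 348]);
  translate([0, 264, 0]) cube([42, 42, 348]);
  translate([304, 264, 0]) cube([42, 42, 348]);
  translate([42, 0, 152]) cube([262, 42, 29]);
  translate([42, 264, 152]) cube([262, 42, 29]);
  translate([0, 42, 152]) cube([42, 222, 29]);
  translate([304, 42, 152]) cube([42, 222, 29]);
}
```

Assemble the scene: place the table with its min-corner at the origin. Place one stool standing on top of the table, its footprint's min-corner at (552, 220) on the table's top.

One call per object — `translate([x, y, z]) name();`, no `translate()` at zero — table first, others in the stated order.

table();
translate([552, 220, 747]) stool();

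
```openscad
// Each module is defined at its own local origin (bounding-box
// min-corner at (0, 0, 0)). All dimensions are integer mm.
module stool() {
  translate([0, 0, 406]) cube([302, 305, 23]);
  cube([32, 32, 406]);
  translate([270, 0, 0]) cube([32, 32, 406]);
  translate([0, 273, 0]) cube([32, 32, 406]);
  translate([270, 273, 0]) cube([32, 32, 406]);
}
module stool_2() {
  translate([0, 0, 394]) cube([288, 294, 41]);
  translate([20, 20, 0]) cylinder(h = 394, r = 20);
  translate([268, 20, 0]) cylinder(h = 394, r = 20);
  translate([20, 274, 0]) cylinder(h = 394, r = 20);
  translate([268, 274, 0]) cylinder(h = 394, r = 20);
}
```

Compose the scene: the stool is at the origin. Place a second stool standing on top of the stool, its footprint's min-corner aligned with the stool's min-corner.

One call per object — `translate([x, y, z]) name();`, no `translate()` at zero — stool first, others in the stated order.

stool();
translate([0, 0, 429]) stool_2();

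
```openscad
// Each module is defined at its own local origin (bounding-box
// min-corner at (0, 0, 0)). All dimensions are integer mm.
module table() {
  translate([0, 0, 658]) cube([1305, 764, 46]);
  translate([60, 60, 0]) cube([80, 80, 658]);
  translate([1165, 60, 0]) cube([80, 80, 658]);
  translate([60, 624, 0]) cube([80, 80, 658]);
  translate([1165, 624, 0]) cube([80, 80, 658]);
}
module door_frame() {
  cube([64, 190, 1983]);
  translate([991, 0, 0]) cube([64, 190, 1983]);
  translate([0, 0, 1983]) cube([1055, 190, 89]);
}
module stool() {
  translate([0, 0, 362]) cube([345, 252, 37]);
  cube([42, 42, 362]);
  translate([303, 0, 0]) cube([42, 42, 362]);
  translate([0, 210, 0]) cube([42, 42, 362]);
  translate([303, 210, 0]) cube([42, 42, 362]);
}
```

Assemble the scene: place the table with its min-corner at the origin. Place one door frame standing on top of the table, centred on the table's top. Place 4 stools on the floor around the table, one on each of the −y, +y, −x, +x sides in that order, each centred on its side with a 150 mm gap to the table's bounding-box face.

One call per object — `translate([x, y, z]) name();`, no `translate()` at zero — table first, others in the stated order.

table();
translate([125, 287, 704]) door_frame();
translate([480, -402, 0]) stool();
translate([480, 914, 0]) stool();
translate([-495, 256, 0]) stool();
translate([1455, 256, 0]) stool();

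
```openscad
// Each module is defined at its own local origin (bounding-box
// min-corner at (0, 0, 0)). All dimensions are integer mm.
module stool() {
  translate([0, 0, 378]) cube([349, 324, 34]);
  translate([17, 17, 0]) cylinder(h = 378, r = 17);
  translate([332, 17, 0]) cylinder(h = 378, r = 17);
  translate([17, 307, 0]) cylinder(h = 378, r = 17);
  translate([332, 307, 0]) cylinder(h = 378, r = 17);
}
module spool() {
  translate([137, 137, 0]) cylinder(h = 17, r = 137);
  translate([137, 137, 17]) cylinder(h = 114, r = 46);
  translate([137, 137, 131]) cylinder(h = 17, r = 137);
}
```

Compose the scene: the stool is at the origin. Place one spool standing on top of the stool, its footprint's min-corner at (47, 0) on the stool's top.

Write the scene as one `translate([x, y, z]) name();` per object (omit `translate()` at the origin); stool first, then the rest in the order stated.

stool();
translate([47, 0, 412]) spool();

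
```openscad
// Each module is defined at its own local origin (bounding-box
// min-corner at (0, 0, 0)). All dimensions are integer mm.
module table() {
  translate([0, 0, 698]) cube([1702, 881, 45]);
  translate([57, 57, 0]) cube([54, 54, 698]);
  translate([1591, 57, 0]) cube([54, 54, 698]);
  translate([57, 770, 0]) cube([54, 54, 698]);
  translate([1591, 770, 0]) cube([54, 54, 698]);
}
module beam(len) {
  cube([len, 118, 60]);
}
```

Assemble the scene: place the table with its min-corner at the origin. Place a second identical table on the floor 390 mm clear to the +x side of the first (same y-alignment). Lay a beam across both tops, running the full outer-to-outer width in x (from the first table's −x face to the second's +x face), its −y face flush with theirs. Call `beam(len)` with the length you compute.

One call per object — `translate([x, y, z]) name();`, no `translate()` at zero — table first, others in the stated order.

table();
translate([2092, 0, 0]) table();
translate([0, 0, 743]) beam(3794);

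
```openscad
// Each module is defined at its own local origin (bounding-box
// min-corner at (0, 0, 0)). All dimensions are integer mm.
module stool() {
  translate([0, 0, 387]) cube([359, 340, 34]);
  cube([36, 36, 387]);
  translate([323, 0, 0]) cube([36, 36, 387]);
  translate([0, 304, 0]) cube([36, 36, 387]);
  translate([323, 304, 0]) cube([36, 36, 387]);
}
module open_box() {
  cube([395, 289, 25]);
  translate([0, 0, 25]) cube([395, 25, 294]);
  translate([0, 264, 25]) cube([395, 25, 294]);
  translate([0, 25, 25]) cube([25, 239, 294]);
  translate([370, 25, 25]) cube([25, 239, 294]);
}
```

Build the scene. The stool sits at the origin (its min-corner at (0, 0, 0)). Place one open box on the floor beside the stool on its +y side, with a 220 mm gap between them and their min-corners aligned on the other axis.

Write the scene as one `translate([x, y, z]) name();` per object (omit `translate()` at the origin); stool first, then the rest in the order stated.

stool();
translate([0, 560, 0]) open_box();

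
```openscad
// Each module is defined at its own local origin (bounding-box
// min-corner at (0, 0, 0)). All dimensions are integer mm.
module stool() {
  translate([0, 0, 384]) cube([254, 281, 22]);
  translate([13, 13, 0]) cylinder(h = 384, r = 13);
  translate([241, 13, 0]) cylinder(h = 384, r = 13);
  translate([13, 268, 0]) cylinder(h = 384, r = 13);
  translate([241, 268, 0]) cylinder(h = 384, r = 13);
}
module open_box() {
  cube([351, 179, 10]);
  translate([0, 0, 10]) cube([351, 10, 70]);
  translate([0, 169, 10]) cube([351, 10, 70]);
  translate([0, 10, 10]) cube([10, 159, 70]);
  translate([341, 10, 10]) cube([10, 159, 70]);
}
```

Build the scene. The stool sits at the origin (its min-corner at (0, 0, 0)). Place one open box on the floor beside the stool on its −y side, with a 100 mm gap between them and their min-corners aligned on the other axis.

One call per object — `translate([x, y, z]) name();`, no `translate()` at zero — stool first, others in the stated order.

stool();
translate([0, -279, 0]) open_box();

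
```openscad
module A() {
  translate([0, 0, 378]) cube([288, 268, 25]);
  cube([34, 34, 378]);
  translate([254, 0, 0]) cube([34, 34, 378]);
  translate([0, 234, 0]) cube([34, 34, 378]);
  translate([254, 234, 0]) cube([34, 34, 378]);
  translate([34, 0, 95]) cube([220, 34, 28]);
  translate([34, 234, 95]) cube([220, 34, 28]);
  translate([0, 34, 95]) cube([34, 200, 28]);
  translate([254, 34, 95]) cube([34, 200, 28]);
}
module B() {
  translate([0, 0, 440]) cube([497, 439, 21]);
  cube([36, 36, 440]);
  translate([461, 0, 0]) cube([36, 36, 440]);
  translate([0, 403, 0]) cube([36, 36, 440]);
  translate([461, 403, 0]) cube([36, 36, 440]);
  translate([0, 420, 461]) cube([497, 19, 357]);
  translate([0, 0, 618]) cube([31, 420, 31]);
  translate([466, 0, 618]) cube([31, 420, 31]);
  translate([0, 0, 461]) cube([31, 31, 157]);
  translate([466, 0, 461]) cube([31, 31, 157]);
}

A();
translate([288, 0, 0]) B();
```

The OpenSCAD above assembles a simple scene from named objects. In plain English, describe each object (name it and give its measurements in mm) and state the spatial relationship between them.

A is a simple wooden stool: a rectangular seat 288 mm (x) by 268 mm (y), 25 mm thick, top face at z = 403 mm, on four square legs, each 34×34 mm in cross-section. The legs rest on z = 0, each flush with a corner of the seat. Four stretchers, 34 mm wide and 28 mm tall, connect adjacent legs with their undersides at z = 95 mm, each running between the inner faces of the legs it joins and aligned with the legs' outer faces on the other axis.

B is a chair: 497×439 mm seat, 21 mm thick, top at z = 461 mm, on four 36 mm square corner legs flush with the seat edges. A 19 mm thick backrest slab spans the full seat width, extending 357 mm above the seat top, its back face flush with the seat's +y edge. Two armrests of 31×31 mm section run along each side from the seat's front edge to the front of the backrest, top faces 188 mm above the seat top and outer faces flush with the seat's x-edges; a 31×31 mm post under the front of each armrest stands on the seat at the front corner.

The chair is against the stool's +x side, with their −y faces flush.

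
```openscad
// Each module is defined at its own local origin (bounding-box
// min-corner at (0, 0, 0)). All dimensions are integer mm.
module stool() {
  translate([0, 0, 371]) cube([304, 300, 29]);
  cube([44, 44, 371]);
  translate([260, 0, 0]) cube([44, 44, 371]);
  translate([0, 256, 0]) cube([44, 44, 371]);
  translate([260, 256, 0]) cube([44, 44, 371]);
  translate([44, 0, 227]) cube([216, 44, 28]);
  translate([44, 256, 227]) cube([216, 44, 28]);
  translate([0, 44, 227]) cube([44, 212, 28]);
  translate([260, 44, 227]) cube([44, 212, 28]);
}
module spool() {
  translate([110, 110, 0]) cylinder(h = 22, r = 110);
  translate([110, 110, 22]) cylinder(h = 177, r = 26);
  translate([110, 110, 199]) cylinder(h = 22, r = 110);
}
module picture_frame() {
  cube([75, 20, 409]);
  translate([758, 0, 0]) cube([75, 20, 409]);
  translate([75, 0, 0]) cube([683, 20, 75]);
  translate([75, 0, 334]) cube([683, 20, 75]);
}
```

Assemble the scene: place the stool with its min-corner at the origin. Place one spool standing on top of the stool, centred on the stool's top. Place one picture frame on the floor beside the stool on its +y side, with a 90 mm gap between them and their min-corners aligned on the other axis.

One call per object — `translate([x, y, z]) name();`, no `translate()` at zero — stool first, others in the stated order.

stool();
translate([42, 40, 400]) spool();
translate([0, 390, 0]) picture_frame();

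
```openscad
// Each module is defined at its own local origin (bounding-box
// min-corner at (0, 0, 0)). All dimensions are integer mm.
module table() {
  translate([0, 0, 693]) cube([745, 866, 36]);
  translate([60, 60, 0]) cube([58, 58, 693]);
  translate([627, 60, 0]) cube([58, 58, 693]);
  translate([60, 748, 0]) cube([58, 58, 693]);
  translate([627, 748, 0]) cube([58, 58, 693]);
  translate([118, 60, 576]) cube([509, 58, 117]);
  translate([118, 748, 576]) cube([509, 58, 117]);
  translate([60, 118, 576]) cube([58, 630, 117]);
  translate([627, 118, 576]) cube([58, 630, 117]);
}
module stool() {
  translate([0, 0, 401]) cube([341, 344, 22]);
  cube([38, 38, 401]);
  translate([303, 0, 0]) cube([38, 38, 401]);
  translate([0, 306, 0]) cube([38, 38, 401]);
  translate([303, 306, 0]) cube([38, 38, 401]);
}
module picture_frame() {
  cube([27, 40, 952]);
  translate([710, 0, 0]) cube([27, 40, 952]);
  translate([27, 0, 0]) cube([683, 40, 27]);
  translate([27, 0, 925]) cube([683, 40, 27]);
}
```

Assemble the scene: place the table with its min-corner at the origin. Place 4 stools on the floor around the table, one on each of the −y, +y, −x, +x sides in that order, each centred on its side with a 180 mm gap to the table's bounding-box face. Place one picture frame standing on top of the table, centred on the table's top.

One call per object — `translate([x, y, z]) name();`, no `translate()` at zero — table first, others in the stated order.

table();
translate([202, -524, 0]) stool();
translate([202, 1046, 0]) stool();
translate([-521, 261, 0]) stool();
translate([925, 261, 0]) stool();
translate([4, 413, 729]) picture_frame();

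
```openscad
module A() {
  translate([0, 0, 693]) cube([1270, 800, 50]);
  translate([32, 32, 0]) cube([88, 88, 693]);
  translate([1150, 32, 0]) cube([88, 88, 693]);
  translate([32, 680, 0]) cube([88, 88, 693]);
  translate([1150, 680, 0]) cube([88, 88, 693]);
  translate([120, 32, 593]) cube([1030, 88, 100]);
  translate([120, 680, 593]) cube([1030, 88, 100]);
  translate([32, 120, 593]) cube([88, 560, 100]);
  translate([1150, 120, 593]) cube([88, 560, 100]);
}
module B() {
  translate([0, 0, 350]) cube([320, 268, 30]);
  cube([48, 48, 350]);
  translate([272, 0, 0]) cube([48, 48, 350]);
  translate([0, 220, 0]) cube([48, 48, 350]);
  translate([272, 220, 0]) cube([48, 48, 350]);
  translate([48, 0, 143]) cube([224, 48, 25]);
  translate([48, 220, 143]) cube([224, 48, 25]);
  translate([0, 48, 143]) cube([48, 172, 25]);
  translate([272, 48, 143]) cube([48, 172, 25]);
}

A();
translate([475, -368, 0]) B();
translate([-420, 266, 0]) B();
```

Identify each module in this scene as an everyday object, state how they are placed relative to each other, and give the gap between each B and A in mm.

A is a table. B is a stool. Two stools sit around the table at the −y, −x sides. The gap between each stool and the table is 100 mm.

Each stool's nearest face is 100 mm from the table's bounding box.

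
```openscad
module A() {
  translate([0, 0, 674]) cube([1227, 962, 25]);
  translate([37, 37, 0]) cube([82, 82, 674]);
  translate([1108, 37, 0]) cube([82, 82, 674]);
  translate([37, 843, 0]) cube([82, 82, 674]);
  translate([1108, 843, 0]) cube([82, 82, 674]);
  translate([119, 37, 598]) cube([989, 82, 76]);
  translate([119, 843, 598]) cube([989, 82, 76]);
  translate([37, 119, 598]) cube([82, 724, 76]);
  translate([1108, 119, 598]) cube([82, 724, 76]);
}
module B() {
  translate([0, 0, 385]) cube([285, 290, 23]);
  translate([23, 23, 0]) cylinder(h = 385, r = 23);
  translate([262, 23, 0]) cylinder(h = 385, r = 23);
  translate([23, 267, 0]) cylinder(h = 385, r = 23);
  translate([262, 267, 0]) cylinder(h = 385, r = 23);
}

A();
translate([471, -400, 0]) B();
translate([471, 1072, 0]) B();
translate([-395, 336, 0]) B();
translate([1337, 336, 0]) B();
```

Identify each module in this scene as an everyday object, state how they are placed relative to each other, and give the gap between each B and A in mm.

A is a table. B is a stool. Four stools sit around the table at the −y, +y, −x, +x sides. The gap between each stool and the table is 110 mm.

Each stool's nearest face is 110 mm from the table's bounding box.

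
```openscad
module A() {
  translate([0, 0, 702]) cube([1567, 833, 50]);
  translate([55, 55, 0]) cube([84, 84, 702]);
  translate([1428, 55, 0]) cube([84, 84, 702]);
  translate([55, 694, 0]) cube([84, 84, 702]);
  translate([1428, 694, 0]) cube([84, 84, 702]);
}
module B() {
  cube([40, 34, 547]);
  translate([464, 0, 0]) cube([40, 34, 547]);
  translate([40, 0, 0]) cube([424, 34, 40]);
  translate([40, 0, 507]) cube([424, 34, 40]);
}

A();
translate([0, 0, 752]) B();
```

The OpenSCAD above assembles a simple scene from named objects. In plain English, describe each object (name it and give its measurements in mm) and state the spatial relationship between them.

A is a rectangular dining table. The top is 1567×833×50 mm with its upper surface at z = 752 mm. It stands on four 84×84 mm square legs, each inset 55 mm from the nearest pair of top edges, running from the floor to the underside of the top.

B is a picture frame with a 424×467 mm rectangular opening (x by z) and a uniform 40 mm border on every side. Frame depth is 34 mm along y. It is built from two vertical stiles running the full outside height and two horizontal rails spanning the gap between the stiles.

The picture frame is on top of the table.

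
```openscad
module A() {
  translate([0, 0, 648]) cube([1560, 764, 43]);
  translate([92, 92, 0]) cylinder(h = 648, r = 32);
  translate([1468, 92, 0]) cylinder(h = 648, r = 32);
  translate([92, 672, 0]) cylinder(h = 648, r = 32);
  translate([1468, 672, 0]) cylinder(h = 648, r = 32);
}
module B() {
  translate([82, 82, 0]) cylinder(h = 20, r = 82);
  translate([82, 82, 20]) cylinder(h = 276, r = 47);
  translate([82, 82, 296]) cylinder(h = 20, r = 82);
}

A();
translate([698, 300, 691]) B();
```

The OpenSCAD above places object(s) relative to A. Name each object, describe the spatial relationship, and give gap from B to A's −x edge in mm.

The spool's min-x is at 698; the table's min-x is 0; gap = 698 mm.

A is a table. B is a spool. The spool is on top of the table, centred. The gap from the spool to the table's −x edge is 698 mm.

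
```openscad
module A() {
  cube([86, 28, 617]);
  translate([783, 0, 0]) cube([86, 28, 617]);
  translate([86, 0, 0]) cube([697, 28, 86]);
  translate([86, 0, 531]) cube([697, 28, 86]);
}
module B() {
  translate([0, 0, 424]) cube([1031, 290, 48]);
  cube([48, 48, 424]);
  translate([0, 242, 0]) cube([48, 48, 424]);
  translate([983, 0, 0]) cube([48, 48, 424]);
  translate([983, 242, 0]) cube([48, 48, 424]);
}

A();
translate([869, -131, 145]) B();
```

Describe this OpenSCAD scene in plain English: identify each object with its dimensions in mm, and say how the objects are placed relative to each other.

A is a picture frame with a 697×445 mm rectangular opening (x by z) and a uniform 86 mm border on every side. Frame depth is 28 mm along y. It is built from two vertical stiles running the full outside height and two horizontal rails spanning the gap between the stiles.

B is a bench: a 1031×290 mm seat slab, 48 mm thick, top at z = 472 mm, on four 48×48 mm square legs flush with the seat corners and standing on z = 0.

The bench is beside the picture frame with their tops flush at z = 617.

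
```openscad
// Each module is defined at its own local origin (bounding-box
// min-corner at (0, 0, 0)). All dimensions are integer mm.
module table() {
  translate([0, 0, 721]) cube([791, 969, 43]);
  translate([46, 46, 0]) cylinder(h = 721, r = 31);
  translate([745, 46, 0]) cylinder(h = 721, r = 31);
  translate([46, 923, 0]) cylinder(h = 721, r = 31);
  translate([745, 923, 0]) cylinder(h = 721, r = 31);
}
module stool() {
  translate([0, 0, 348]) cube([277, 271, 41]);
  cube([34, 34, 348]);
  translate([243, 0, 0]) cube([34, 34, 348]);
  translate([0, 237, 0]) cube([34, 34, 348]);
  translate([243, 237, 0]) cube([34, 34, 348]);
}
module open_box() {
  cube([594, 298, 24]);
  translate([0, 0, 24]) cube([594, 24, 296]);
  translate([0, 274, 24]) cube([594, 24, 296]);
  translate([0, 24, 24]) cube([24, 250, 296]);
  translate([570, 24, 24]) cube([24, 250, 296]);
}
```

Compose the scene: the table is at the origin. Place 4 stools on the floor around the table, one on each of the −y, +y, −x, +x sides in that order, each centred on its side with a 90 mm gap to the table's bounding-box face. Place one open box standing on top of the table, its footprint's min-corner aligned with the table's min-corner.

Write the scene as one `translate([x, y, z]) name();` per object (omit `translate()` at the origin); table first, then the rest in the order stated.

table();
translate([257, -361, 0]) stool();
translate([257, 1059, 0]) stool();
translate([-367, 349, 0]) stool();
translate([881, 349, 0]) stool();
translate([0, 0, 764]) open_box();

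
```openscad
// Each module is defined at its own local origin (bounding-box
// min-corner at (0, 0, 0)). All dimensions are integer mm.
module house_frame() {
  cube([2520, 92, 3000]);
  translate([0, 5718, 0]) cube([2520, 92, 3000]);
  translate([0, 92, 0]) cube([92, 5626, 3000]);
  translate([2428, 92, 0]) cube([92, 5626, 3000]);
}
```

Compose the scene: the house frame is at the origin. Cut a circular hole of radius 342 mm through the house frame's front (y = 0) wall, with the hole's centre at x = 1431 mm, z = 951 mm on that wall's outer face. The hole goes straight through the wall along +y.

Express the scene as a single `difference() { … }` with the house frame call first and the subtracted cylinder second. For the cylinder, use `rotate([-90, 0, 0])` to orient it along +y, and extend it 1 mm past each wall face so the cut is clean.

difference() {
  house_frame();
  translate([1431, -1, 951]) rotate([-90, 0, 0]) cylinder(h = 94, r = 342);
}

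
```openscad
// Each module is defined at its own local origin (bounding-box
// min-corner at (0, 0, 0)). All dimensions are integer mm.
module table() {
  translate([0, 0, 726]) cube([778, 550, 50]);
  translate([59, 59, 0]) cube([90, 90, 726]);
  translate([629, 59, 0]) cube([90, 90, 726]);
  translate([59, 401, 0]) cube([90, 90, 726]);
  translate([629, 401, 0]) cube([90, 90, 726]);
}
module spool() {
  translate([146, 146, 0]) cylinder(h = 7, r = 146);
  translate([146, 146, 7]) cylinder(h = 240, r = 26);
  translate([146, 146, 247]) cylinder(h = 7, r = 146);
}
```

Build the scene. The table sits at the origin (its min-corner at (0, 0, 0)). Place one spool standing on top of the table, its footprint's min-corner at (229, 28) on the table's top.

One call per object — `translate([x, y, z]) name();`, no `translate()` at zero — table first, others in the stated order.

table();
translate([229, 28, 776]) spool();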